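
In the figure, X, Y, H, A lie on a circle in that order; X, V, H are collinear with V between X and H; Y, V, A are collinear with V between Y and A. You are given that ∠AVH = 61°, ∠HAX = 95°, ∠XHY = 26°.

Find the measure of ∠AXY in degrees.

∠AXY = 104°

1. ∠XVY = 61°  [vertical angles at V]
2. ∠HYX = 85°  [cyclic XYHA, opposite ∠Y+∠A]
3. ∠XAY = 26°  [same arc XY]
4. ∠HXY = 69°  [△XYH]
5. ∠AYX = 50°  [△XVY]
6. ∠AXY = 104°  [△XYA]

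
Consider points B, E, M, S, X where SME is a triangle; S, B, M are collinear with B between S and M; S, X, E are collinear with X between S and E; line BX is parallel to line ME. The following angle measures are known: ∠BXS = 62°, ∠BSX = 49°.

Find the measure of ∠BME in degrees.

∠BME = 69°

1. ∠SBX = 69°  [△SBX]
2. ∠MBX = 111°  [linear pair at B on SM]
3. ∠BME = 69°  [BX∥ME, co-interior at M–B]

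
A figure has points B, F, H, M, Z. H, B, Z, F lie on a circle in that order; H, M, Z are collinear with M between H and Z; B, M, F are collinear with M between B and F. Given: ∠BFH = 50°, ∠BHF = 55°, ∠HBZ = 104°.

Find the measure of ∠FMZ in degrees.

1. ∠BZH = 50°  [same arc HB]
2. ∠FBH = 75°  [△HBF]
3. ∠BHZ = 26°  [△HBZ]
4. ∠FZH = 75°  [same arc HF]
5. ∠BFZ = 26°  [same arc BZ]
6. ∠FMZ = 79°  [△ZMF]

∠FMZ = 79°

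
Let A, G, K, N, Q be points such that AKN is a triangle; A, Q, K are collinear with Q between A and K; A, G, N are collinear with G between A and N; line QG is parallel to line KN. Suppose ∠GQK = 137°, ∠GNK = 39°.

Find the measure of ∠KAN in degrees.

1. ∠AQG = 43°  [linear pair at Q on AK]
2. ∠ANK = 39°  [G on ray NA]
3. ∠AKN = 43°  [QG∥KN, corresponding at Q]
4. ∠KAN = 98°  [△AKN]

∠KAN = 98°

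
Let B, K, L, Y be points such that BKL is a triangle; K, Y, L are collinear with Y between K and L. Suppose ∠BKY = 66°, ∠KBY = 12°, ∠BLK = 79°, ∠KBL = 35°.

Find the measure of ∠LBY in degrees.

∠LBY = 23°

1. ∠BYK = 102°  [△BKY]
2. ∠BLY = 79°  [Y on ray LK]
3. ∠BYL = 78°  [linear pair at Y on KL]
4. ∠LBY = 23°  [△BYL]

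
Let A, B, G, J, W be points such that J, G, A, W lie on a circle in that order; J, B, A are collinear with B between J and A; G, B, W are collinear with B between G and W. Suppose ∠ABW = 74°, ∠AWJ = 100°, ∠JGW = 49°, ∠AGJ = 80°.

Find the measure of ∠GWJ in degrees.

1. ∠GBJ = 74°  [vertical angles at B]
2. ∠AJG = 57°  [△JBG]
3. ∠GAJ = 43°  [△JGA]
4. ∠GWJ = 43°  [same arc JG]

∠GWJ = 43°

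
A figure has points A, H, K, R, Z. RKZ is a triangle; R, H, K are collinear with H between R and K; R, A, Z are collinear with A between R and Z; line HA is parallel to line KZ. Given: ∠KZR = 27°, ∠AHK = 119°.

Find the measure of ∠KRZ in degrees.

∠KRZ = 92°

1. ∠HAR = 27°  [HA∥KZ, corresponding at A]
2. ∠AHR = 61°  [linear pair at H on RK]
3. ∠ARH = 92°  [△RHA]
4. ∠KRZ = 92°  [H on RK, A on RZ]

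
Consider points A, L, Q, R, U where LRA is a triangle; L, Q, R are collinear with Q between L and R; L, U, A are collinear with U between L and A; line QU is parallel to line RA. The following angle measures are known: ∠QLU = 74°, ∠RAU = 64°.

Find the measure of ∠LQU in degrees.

∠LQU = 42°

1. ∠ALR = 74°  [Q on LR, U on LA]
2. ∠LAR = 64°  [U on ray AL]
3. ∠ARL = 42°  [△LRA]
4. ∠LQU = 42°  [QU∥RA, corresponding at Q]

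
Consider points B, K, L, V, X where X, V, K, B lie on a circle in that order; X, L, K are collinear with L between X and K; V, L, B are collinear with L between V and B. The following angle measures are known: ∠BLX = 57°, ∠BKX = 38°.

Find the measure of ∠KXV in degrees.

1. ∠KLV = 57°  [vertical angles at L]
2. ∠BVX = 38°  [same arc XB]
3. ∠VLX = 123°  [linear pair at L on XK]
4. ∠KXV = 19°  [△XLV]

∠KXV = 19°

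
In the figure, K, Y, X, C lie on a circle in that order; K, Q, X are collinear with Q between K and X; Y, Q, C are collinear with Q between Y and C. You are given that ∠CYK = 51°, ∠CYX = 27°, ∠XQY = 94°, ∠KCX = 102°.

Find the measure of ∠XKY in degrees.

∠XKY = 43°

1. ∠KXY = 59°  [△YQX]
2. ∠KYX = 78°  [cyclic KYXC, opposite ∠Y+∠C]
3. ∠XKY = 43°  [△KYX]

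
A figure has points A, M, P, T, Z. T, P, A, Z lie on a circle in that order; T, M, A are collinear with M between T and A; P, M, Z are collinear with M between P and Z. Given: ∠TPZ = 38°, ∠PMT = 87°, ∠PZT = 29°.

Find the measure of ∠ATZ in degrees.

1. ∠AMZ = 87°  [vertical angles at M]
2. ∠TMZ = 93°  [linear pair at M on TA]
3. ∠ATZ = 58°  [△TMZ]

∠ATZ = 58°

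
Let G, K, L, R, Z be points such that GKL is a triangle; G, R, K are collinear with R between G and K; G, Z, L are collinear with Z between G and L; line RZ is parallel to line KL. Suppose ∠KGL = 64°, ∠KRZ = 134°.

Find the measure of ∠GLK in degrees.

1. ∠RGZ = 64°  [R on GK, Z on GL]
2. ∠GRZ = 46°  [linear pair at R on GK]
3. ∠GZR = 70°  [△GRZ]
4. ∠GLK = 70°  [RZ∥KL, corresponding at Z]

∠GLK = 70°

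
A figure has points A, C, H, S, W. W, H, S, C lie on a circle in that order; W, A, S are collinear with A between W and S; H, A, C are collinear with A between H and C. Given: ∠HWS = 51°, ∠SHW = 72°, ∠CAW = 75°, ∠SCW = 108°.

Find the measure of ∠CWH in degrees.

1. ∠HCS = 51°  [same arc HS]
2. ∠HSW = 57°  [△WHS]
3. ∠CAS = 105°  [linear pair at A on WS]
4. ∠CSW = 24°  [△SAC]
5. ∠HCW = 57°  [same arc WH]
6. ∠CHW = 24°  [same arc WC]
7. ∠CWH = 99°  [△WHC]

∠CWH = 99°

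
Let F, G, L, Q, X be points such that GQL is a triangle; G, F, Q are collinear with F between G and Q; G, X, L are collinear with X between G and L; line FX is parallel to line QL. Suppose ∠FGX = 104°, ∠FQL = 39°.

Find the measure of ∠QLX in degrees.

1. ∠LGQ = 104°  [F on GQ, X on GL]
2. ∠GQL = 39°  [F on ray QG]
3. ∠GLQ = 37°  [△GQL]
4. ∠QLX = 37°  [X on ray LG]

∠QLX = 37°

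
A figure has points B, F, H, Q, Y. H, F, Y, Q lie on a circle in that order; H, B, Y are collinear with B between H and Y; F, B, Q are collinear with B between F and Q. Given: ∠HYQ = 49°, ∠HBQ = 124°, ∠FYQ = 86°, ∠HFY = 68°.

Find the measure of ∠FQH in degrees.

∠FQH = 37°

1. ∠HFQ = 49°  [same arc HQ]
2. ∠FHQ = 94°  [cyclic HFYQ, opposite ∠H+∠Y]
3. ∠FQH = 37°  [△HFQ]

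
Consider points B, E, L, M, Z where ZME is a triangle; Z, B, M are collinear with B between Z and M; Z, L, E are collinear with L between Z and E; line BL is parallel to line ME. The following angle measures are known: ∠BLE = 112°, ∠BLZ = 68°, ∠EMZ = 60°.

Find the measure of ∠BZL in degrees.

∠BZL = 52°

1. ∠MEZ = 68°  [BL∥ME, corresponding at L]
2. ∠EZM = 52°  [△ZME]
3. ∠BZL = 52°  [B on ZM, L on ZE]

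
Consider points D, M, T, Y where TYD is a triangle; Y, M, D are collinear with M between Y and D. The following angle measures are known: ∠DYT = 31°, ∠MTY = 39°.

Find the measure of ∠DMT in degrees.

1. ∠MYT = 31°  [M on ray YD]
2. ∠TMY = 110°  [△TYM]
3. ∠DMT = 70°  [linear pair at M on YD]

∠DMT = 70°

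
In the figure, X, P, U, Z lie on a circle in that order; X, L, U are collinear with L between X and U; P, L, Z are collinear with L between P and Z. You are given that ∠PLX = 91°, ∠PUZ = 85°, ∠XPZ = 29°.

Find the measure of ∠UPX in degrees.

∠UPX = 64°

1. ∠PXU = 60°  [△XLP]
2. ∠PXZ = 95°  [cyclic XPUZ, opposite ∠X+∠U]
3. ∠PZX = 56°  [△XPZ]
4. ∠PUX = 56°  [same arc XP]
5. ∠UPX = 64°  [△XPU]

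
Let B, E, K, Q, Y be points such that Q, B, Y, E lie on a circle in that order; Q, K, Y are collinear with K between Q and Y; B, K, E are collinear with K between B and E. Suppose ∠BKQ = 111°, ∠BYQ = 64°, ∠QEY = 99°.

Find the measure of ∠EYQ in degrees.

∠EYQ = 34°

1. ∠EKY = 111°  [vertical angles at K]
2. ∠BEQ = 64°  [same arc QB]
3. ∠EKQ = 69°  [linear pair at K on QY]
4. ∠EQY = 47°  [△QKE]
5. ∠EYQ = 34°  [△QYE]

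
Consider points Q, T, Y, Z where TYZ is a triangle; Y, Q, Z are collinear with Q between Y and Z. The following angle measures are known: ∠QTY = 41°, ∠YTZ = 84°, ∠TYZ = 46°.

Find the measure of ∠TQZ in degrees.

1. ∠QYT = 46°  [Q on ray YZ]
2. ∠TQY = 93°  [△TYQ]
3. ∠TQZ = 87°  [linear pair at Q on YZ]

∠TQZ = 87°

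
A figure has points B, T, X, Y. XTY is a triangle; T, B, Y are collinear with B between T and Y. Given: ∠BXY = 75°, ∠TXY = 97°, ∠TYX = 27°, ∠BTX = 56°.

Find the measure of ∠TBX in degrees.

1. ∠BYX = 27°  [B on ray YT]
2. ∠XBY = 78°  [△XBY]
3. ∠TBX = 102°  [linear pair at B on TY]

∠TBX = 102°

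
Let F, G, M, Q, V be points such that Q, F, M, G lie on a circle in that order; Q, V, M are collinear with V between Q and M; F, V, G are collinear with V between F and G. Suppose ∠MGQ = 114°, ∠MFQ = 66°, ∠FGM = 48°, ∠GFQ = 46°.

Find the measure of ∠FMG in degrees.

1. ∠FQM = 48°  [same arc FM]
2. ∠FVQ = 86°  [△QVF]
3. ∠FMQ = 66°  [△QFM]
4. ∠FVM = 94°  [linear pair at V on QM]
5. ∠GFM = 20°  [△FVM]
6. ∠FMG = 112°  [△FMG]

∠FMG = 112°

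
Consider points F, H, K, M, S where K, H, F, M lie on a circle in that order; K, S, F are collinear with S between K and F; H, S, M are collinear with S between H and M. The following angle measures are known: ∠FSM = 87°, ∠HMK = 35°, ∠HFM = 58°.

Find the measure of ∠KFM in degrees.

∠KFM = 23°

1. ∠HKM = 122°  [cyclic KHFM, opposite ∠K+∠F]
2. ∠KHM = 23°  [△KHM]
3. ∠KFM = 23°  [same arc KM]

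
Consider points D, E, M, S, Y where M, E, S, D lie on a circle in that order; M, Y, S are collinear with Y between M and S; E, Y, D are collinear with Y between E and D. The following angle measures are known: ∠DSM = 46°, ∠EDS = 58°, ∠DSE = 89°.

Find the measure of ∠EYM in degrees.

∠EYM = 76°

1. ∠DEM = 46°  [same arc MD]
2. ∠EMS = 58°  [same arc ES]
3. ∠EYM = 76°  [△MYE]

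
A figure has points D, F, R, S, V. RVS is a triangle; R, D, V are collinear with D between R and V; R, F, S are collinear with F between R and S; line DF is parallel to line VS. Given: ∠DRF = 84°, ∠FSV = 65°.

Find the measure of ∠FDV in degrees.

∠FDV = 149°

1. ∠SRV = 84°  [D on RV, F on RS]
2. ∠RSV = 65°  [F on ray SR]
3. ∠RVS = 31°  [△RVS]
4. ∠FDR = 31°  [DF∥VS, corresponding at D]
5. ∠FDV = 149°  [linear pair at D on RV]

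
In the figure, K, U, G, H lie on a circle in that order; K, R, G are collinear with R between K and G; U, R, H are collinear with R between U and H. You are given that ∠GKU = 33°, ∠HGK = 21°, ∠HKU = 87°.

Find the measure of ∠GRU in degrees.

∠GRU = 54°

1. ∠GHU = 33°  [same arc UG]
2. ∠HUK = 21°  [same arc KH]
3. ∠HGU = 93°  [cyclic KUGH, opposite ∠K+∠G]
4. ∠KHU = 72°  [△KUH]
5. ∠GUH = 54°  [△UGH]
6. ∠KGU = 72°  [same arc KU]
7. ∠GRU = 54°  [△URG]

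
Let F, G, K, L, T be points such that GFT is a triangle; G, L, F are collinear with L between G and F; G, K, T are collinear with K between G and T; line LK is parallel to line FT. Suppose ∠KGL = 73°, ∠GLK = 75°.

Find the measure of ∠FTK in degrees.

1. ∠GKL = 32°  [△GLK]
2. ∠LKT = 148°  [linear pair at K on GT]
3. ∠FTK = 32°  [LK∥FT, co-interior at T–K]

∠FTK = 32°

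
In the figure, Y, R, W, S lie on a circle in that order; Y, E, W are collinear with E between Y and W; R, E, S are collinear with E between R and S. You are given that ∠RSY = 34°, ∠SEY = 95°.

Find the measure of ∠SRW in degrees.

1. ∠RWY = 34°  [same arc YR]
2. ∠REW = 95°  [vertical angles at E]
3. ∠SRW = 51°  [△REW]

∠SRW = 51°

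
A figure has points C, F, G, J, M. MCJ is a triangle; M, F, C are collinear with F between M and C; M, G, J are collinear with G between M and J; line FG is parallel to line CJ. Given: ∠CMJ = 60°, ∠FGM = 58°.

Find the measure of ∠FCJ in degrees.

1. ∠FMG = 60°  [F on MC, G on MJ]
2. ∠GFM = 62°  [△MFG]
3. ∠CFG = 118°  [linear pair at F on MC]
4. ∠FCJ = 62°  [FG∥CJ, co-interior at C–F]

∠FCJ = 62°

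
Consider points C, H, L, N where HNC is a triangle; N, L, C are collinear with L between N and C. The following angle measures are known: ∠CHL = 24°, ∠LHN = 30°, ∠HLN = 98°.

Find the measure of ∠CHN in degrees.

1. ∠HNL = 52°  [△HNL]
2. ∠CLH = 82°  [linear pair at L on NC]
3. ∠CNH = 52°  [L on ray NC]
4. ∠HCL = 74°  [△HLC]
5. ∠HCN = 74°  [L on ray CN]
6. ∠CHN = 54°  [△HNC]

∠CHN = 54°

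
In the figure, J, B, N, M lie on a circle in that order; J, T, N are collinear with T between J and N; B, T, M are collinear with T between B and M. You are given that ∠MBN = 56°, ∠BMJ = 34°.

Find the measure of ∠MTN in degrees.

∠MTN = 90°

1. ∠MJN = 56°  [same arc NM]
2. ∠JTM = 90°  [△JTM]
3. ∠MTN = 90°  [linear pair at T on JN]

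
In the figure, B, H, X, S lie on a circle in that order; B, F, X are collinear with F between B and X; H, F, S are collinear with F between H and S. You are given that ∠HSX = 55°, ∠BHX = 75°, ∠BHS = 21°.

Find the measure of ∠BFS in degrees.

1. ∠HBX = 55°  [same arc HX]
2. ∠BSX = 105°  [cyclic BHXS, opposite ∠H+∠S]
3. ∠BXH = 50°  [△BHX]
4. ∠BXS = 21°  [same arc BS]
5. ∠SBX = 54°  [△BXS]
6. ∠BSH = 50°  [same arc BH]
7. ∠BFS = 76°  [△BFS]

∠BFS = 76°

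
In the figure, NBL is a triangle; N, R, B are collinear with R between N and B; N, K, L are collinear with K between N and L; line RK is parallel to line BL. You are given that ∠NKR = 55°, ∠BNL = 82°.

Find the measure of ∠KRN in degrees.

∠KRN = 43°

1. ∠BLN = 55°  [RK∥BL, corresponding at K]
2. ∠LBN = 43°  [△NBL]
3. ∠KRN = 43°  [RK∥BL, corresponding at R]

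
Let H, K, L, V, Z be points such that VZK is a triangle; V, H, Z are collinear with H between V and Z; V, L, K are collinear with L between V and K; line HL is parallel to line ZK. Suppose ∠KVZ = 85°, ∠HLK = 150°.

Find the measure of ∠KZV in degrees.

∠KZV = 65°

1. ∠HVL = 85°  [H on VZ, L on VK]
2. ∠HLV = 30°  [linear pair at L on VK]
3. ∠LHV = 65°  [△VHL]
4. ∠KZV = 65°  [HL∥ZK, corresponding at H]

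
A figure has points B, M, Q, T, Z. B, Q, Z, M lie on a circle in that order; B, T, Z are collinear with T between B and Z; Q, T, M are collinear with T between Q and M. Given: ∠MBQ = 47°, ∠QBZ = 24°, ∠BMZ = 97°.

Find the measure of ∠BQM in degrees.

∠BQM = 60°

1. ∠BQZ = 83°  [cyclic BQZM, opposite ∠Q+∠M]
2. ∠BZQ = 73°  [△BQZ]
3. ∠BMQ = 73°  [same arc BQ]
4. ∠BQM = 60°  [△BQM]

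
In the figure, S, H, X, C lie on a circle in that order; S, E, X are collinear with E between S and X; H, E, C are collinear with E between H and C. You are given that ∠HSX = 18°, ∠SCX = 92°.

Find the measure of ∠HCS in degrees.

1. ∠SHX = 88°  [cyclic SHXC, opposite ∠H+∠C]
2. ∠HXS = 74°  [△SHX]
3. ∠HCS = 74°  [same arc SH]

∠HCS = 74°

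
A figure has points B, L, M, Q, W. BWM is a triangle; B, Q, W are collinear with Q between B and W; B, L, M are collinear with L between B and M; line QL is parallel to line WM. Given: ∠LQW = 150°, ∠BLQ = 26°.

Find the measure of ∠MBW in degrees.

1. ∠BQL = 30°  [linear pair at Q on BW]
2. ∠LBQ = 124°  [△BQL]
3. ∠MBW = 124°  [Q on BW, L on BM]

∠MBW = 124°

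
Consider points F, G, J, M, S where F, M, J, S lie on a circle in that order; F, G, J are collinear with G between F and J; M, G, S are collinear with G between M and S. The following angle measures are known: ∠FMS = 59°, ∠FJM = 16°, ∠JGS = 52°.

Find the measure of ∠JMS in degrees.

∠JMS = 36°

1. ∠FSM = 16°  [same arc FM]
2. ∠FGS = 128°  [linear pair at G on FJ]
3. ∠JFS = 36°  [△FGS]
4. ∠JMS = 36°  [same arc JS]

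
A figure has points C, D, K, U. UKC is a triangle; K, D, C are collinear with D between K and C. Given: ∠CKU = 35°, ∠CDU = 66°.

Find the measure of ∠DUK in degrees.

1. ∠DKU = 35°  [D on ray KC]
2. ∠KDU = 114°  [linear pair at D on KC]
3. ∠DUK = 31°  [△UKD]

∠DUK = 31°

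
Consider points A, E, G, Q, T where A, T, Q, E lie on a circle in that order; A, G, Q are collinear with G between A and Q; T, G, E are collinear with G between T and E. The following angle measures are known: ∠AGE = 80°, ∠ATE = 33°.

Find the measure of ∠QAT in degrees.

∠QAT = 47°

1. ∠QGT = 80°  [vertical angles at G]
2. ∠AGT = 100°  [linear pair at G on AQ]
3. ∠QAT = 47°  [△AGT]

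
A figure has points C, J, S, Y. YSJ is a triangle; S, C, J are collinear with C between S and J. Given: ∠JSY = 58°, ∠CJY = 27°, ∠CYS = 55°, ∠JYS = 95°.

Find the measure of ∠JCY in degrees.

1. ∠CSY = 58°  [C on ray SJ]
2. ∠SCY = 67°  [△YSC]
3. ∠JCY = 113°  [linear pair at C on SJ]

∠JCY = 113°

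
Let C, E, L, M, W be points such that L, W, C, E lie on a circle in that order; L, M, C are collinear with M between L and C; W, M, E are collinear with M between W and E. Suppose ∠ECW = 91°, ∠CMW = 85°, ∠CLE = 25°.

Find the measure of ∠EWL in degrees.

∠EWL = 21°

1. ∠ELW = 89°  [cyclic LWCE, opposite ∠L+∠C]
2. ∠EML = 85°  [vertical angles at M]
3. ∠LEW = 70°  [△LME]
4. ∠EWL = 21°  [△LWE]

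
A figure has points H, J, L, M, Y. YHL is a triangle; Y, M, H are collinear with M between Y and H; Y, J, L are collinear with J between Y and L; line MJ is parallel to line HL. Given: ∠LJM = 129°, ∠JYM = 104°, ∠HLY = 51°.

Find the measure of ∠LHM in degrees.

∠LHM = 25°

1. ∠HYL = 104°  [M on YH, J on YL]
2. ∠LHY = 25°  [△YHL]
3. ∠LHM = 25°  [M on ray HY]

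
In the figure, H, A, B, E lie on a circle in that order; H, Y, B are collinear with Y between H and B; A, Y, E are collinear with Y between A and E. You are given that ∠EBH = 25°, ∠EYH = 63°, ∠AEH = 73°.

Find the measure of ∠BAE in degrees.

∠BAE = 44°

1. ∠AYB = 63°  [vertical angles at Y]
2. ∠ABH = 73°  [same arc HA]
3. ∠BAE = 44°  [△AYB]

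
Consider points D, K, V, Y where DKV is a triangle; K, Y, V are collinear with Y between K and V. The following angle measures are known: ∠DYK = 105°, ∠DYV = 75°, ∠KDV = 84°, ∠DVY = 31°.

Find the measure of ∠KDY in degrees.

1. ∠DVK = 31°  [Y on ray VK]
2. ∠DKV = 65°  [△DKV]
3. ∠DKY = 65°  [Y on ray KV]
4. ∠KDY = 10°  [△DKY]

∠KDY = 10°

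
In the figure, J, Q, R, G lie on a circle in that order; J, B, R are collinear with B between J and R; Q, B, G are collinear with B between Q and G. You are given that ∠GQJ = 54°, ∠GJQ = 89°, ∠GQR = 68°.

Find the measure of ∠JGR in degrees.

∠JGR = 58°

1. ∠GRJ = 54°  [same arc JG]
2. ∠GJR = 68°  [same arc RG]
3. ∠JGR = 58°  [△JRG]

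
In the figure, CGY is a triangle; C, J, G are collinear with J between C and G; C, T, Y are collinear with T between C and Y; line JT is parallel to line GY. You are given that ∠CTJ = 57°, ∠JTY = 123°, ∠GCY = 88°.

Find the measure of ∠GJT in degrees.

∠GJT = 145°

1. ∠CYG = 57°  [JT∥GY, corresponding at T]
2. ∠CGY = 35°  [△CGY]
3. ∠CJT = 35°  [JT∥GY, corresponding at J]
4. ∠GJT = 145°  [linear pair at J on CG]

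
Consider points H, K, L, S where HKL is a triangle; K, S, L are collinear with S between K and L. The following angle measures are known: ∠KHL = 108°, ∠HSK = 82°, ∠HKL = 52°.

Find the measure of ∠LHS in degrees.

∠LHS = 62°

1. ∠HLK = 20°  [△HKL]
2. ∠HSL = 98°  [linear pair at S on KL]
3. ∠HLS = 20°  [S on ray LK]
4. ∠LHS = 62°  [△HSL]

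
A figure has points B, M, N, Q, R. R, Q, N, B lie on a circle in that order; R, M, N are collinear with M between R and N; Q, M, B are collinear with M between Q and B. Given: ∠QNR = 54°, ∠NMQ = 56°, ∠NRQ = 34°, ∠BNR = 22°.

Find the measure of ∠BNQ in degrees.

∠BNQ = 76°

1. ∠BQN = 70°  [△QMN]
2. ∠NBQ = 34°  [same arc QN]
3. ∠BNQ = 76°  [△QNB]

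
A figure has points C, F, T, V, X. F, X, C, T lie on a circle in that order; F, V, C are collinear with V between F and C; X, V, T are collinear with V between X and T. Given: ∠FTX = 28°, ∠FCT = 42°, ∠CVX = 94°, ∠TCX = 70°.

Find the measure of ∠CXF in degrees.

1. ∠FCX = 28°  [same arc FX]
2. ∠FXT = 42°  [same arc FT]
3. ∠FVX = 86°  [linear pair at V on FC]
4. ∠CFX = 52°  [△FVX]
5. ∠CXF = 100°  [△FXC]

∠CXF = 100°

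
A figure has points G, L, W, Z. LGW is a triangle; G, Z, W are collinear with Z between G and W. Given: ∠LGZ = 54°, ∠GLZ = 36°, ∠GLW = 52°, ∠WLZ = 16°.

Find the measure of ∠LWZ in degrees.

∠LWZ = 74°

1. ∠LGW = 54°  [Z on ray GW]
2. ∠GWL = 74°  [△LGW]
3. ∠LWZ = 74°  [Z on ray WG]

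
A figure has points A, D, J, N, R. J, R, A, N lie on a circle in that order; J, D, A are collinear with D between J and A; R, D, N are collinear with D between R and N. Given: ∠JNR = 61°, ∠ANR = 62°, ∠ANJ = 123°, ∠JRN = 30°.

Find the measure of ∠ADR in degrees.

∠ADR = 92°

1. ∠AJR = 62°  [same arc RA]
2. ∠JDR = 88°  [△JDR]
3. ∠ADR = 92°  [linear pair at D on JA]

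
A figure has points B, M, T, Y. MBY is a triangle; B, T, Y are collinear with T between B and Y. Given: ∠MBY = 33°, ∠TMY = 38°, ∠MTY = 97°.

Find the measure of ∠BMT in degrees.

∠BMT = 64°

1. ∠MBT = 33°  [T on ray BY]
2. ∠BTM = 83°  [linear pair at T on BY]
3. ∠BMT = 64°  [△MBT]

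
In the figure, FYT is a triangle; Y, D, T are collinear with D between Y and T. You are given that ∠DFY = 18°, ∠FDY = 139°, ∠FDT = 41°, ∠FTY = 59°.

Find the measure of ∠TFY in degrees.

∠TFY = 98°

1. ∠DYF = 23°  [△FYD]
2. ∠FYT = 23°  [D on ray YT]
3. ∠TFY = 98°  [△FYT]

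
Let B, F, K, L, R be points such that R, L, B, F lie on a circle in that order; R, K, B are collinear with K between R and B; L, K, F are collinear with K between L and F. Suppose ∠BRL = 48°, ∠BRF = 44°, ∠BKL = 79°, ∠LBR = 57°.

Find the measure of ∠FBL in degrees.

1. ∠BFL = 48°  [same arc LB]
2. ∠BLF = 44°  [same arc BF]
3. ∠FBL = 88°  [△LBF]

∠FBL = 88°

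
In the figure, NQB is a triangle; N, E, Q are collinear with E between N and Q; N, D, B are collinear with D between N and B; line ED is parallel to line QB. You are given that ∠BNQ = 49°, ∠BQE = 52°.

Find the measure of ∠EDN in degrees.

∠EDN = 79°

1. ∠BQN = 52°  [E on ray QN]
2. ∠NBQ = 79°  [△NQB]
3. ∠EDN = 79°  [ED∥QB, corresponding at D]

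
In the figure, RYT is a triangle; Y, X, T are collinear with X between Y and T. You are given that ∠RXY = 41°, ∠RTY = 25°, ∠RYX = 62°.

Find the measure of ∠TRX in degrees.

∠TRX = 16°

1. ∠RXT = 139°  [linear pair at X on YT]
2. ∠RTX = 25°  [X on ray TY]
3. ∠TRX = 16°  [△RXT]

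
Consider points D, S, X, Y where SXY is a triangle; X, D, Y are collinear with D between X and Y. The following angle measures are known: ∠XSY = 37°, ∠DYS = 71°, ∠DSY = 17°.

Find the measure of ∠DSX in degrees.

1. ∠SDY = 92°  [△SDY]
2. ∠SYX = 71°  [D on ray YX]
3. ∠SDX = 88°  [linear pair at D on XY]
4. ∠SXY = 72°  [△SXY]
5. ∠DXS = 72°  [D on ray XY]
6. ∠DSX = 20°  [△SXD]

∠DSX = 20°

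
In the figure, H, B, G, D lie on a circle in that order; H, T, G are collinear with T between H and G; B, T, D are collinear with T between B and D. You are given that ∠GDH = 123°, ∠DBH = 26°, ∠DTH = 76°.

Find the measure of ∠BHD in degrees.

∠BHD = 81°

1. ∠DGH = 26°  [same arc HD]
2. ∠DHG = 31°  [△HGD]
3. ∠BDH = 73°  [△HTD]
4. ∠BHD = 81°  [△HBD]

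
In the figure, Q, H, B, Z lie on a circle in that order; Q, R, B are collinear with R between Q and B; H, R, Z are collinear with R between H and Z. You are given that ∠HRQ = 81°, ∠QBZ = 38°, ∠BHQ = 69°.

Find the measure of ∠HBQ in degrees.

1. ∠QHZ = 38°  [same arc QZ]
2. ∠BQH = 61°  [△QRH]
3. ∠HBQ = 50°  [△QHB]

∠HBQ = 50°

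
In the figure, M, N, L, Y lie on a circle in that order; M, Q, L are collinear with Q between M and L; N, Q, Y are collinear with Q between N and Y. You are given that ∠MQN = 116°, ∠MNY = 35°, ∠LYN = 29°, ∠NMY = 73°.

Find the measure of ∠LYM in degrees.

1. ∠LQY = 116°  [vertical angles at Q]
2. ∠MLY = 35°  [same arc MY]
3. ∠MYN = 72°  [△MNY]
4. ∠MQY = 64°  [linear pair at Q on ML]
5. ∠LMY = 44°  [△MQY]
6. ∠LYM = 101°  [△MLY]

∠LYM = 101°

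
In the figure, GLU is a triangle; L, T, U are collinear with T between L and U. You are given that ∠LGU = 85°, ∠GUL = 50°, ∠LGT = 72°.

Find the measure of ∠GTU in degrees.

∠GTU = 117°

1. ∠GLU = 45°  [△GLU]
2. ∠GLT = 45°  [T on ray LU]
3. ∠GTL = 63°  [△GLT]
4. ∠GTU = 117°  [linear pair at T on LU]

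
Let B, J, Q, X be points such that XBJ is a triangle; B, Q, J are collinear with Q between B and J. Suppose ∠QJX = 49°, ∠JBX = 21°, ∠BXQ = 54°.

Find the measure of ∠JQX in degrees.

1. ∠QBX = 21°  [Q on ray BJ]
2. ∠BQX = 105°  [△XBQ]
3. ∠JQX = 75°  [linear pair at Q on BJ]

∠JQX = 75°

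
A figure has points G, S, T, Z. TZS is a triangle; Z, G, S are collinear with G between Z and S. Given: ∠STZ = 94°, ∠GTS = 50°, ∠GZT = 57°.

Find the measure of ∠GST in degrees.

1. ∠SZT = 57°  [G on ray ZS]
2. ∠TSZ = 29°  [△TZS]
3. ∠GST = 29°  [G on ray SZ]

∠GST = 29°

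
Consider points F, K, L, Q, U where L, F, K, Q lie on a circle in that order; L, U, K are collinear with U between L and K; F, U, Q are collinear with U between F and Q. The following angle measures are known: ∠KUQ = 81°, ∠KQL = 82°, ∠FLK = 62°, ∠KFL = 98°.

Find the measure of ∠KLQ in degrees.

1. ∠FQK = 62°  [same arc FK]
2. ∠LKQ = 37°  [△KUQ]
3. ∠KLQ = 61°  [△LKQ]

∠KLQ = 61°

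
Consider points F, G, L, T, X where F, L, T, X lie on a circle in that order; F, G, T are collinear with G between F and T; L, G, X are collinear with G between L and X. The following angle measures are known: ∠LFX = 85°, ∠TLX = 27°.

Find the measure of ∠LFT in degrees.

∠LFT = 58°

1. ∠LTX = 95°  [cyclic FLTX, opposite ∠F+∠T]
2. ∠LXT = 58°  [△LTX]
3. ∠LFT = 58°  [same arc LT]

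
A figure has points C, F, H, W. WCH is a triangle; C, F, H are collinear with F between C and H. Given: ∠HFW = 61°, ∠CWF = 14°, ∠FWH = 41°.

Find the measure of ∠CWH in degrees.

1. ∠FHW = 78°  [△WFH]
2. ∠CFW = 119°  [linear pair at F on CH]
3. ∠FCW = 47°  [△WCF]
4. ∠CHW = 78°  [F on ray HC]
5. ∠HCW = 47°  [F on ray CH]
6. ∠CWH = 55°  [△WCH]

∠CWH = 55°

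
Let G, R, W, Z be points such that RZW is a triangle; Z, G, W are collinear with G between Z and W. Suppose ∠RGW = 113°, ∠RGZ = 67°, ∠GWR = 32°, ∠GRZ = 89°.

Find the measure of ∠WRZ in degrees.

1. ∠GZR = 24°  [△RZG]
2. ∠RWZ = 32°  [G on ray WZ]
3. ∠RZW = 24°  [G on ray ZW]
4. ∠WRZ = 124°  [△RZW]

∠WRZ = 124°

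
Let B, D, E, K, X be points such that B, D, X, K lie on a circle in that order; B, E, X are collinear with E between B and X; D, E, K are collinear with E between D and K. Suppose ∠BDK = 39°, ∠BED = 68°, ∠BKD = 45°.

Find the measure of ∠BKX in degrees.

1. ∠DBX = 73°  [△BED]
2. ∠BXD = 45°  [same arc BD]
3. ∠BDX = 62°  [△BDX]
4. ∠BKX = 118°  [cyclic BDXK, opposite ∠D+∠K]

∠BKX = 118°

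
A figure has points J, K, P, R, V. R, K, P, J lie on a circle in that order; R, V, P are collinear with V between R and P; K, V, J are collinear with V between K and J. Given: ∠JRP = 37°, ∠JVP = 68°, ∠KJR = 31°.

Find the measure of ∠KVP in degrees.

∠KVP = 112°

1. ∠JKP = 37°  [same arc PJ]
2. ∠KPR = 31°  [same arc RK]
3. ∠KVP = 112°  [△KVP]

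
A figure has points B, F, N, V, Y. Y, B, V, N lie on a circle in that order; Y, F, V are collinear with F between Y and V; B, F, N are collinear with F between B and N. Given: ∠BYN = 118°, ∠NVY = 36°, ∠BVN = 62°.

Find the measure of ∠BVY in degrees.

1. ∠NBY = 36°  [same arc YN]
2. ∠BNY = 26°  [△YBN]
3. ∠BVY = 26°  [same arc YB]

∠BVY = 26°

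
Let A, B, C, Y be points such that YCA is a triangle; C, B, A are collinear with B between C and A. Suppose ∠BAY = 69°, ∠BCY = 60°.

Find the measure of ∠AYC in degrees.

1. ∠CAY = 69°  [B on ray AC]
2. ∠ACY = 60°  [B on ray CA]
3. ∠AYC = 51°  [△YCA]

∠AYC = 51°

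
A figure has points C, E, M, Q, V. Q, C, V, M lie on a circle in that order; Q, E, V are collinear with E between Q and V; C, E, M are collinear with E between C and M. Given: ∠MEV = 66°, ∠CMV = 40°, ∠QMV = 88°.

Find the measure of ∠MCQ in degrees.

∠MCQ = 74°

1. ∠CEQ = 66°  [vertical angles at E]
2. ∠CQV = 40°  [same arc CV]
3. ∠MCQ = 74°  [△QEC]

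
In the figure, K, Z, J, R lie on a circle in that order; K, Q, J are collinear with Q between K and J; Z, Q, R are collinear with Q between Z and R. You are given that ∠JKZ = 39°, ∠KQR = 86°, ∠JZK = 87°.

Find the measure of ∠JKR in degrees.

∠JKR = 40°

1. ∠JRZ = 39°  [same arc ZJ]
2. ∠JQR = 94°  [linear pair at Q on KJ]
3. ∠JRK = 93°  [cyclic KZJR, opposite ∠Z+∠R]
4. ∠KJR = 47°  [△JQR]
5. ∠JKR = 40°  [△KJR]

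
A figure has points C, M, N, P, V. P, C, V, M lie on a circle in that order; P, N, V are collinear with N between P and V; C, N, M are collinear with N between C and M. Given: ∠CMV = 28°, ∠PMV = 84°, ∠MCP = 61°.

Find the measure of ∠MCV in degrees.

∠MCV = 35°

1. ∠CPV = 28°  [same arc CV]
2. ∠PCV = 96°  [cyclic PCVM, opposite ∠C+∠M]
3. ∠CNP = 91°  [△PNC]
4. ∠CVP = 56°  [△PCV]
5. ∠CNV = 89°  [linear pair at N on PV]
6. ∠MCV = 35°  [△CNV]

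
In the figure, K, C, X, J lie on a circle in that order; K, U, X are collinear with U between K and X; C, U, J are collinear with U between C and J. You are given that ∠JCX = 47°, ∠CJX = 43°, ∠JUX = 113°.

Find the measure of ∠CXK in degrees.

∠CXK = 66°

1. ∠JKX = 47°  [same arc XJ]
2. ∠JUK = 67°  [linear pair at U on KX]
3. ∠CJK = 66°  [△KUJ]
4. ∠CXK = 66°  [same arc KC]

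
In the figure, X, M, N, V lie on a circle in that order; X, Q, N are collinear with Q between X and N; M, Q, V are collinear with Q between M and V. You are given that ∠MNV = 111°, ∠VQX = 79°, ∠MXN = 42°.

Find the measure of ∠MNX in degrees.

∠MNX = 74°

1. ∠MQN = 79°  [vertical angles at Q]
2. ∠MVN = 42°  [same arc MN]
3. ∠NMV = 27°  [△MNV]
4. ∠MNX = 74°  [△MQN]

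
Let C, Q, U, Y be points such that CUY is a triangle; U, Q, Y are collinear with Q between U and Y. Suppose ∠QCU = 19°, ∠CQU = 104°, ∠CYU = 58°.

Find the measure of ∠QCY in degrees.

∠QCY = 46°

1. ∠CQY = 76°  [linear pair at Q on UY]
2. ∠CYQ = 58°  [Q on ray YU]
3. ∠QCY = 46°  [△CQY]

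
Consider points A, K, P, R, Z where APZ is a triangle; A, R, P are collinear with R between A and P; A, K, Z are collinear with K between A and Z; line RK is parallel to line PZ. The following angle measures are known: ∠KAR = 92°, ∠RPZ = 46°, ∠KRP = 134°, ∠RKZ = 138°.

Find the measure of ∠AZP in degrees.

∠AZP = 42°

1. ∠PAZ = 92°  [R on AP, K on AZ]
2. ∠APZ = 46°  [R on ray PA]
3. ∠AZP = 42°  [△APZ]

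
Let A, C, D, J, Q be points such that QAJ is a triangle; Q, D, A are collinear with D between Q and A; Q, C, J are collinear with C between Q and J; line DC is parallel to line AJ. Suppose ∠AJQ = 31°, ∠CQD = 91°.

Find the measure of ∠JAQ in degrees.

1. ∠DCQ = 31°  [DC∥AJ, corresponding at C]
2. ∠CDQ = 58°  [△QDC]
3. ∠JAQ = 58°  [DC∥AJ, corresponding at D]

∠JAQ = 58°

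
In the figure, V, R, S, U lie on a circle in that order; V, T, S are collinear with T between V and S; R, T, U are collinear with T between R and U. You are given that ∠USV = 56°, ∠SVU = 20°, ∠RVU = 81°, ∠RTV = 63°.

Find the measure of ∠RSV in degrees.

1. ∠SRU = 20°  [same arc SU]
2. ∠RTS = 117°  [linear pair at T on VS]
3. ∠RSV = 43°  [△RTS]

∠RSV = 43°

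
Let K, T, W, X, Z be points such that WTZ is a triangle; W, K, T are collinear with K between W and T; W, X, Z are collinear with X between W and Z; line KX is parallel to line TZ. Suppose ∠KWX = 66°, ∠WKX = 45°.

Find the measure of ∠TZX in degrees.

∠TZX = 69°

1. ∠KXW = 69°  [△WKX]
2. ∠KXZ = 111°  [linear pair at X on WZ]
3. ∠TZX = 69°  [KX∥TZ, co-interior at Z–X]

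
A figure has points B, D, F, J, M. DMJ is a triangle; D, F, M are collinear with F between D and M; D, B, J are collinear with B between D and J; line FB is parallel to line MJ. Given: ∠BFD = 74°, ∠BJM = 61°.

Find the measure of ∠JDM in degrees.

1. ∠DMJ = 74°  [FB∥MJ, corresponding at F]
2. ∠DJM = 61°  [B on ray JD]
3. ∠JDM = 45°  [△DMJ]

∠JDM = 45°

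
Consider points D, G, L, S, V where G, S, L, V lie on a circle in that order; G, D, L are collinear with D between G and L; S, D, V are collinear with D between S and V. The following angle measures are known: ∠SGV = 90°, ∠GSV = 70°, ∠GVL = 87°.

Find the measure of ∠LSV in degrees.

1. ∠GLV = 70°  [same arc GV]
2. ∠LGV = 23°  [△GLV]
3. ∠LSV = 23°  [same arc LV]

∠LSV = 23°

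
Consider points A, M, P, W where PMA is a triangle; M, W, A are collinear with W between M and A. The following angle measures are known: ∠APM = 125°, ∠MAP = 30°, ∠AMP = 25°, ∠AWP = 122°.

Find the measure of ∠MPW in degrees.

∠MPW = 97°

1. ∠PMW = 25°  [W on ray MA]
2. ∠MWP = 58°  [linear pair at W on MA]
3. ∠MPW = 97°  [△PMW]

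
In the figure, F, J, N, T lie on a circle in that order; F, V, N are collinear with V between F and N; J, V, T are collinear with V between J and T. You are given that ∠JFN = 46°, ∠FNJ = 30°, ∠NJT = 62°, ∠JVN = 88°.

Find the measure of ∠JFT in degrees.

∠JFT = 108°

1. ∠JTN = 46°  [same arc JN]
2. ∠JNT = 72°  [△JNT]
3. ∠JFT = 108°  [cyclic FJNT, opposite ∠F+∠N]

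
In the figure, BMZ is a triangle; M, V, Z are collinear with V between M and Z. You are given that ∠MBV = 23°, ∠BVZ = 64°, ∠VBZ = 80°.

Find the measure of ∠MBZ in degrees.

∠MBZ = 103°

1. ∠BZV = 36°  [△BVZ]
2. ∠BVM = 116°  [linear pair at V on MZ]
3. ∠BZM = 36°  [V on ray ZM]
4. ∠BMV = 41°  [△BMV]
5. ∠BMZ = 41°  [V on ray MZ]
6. ∠MBZ = 103°  [△BMZ]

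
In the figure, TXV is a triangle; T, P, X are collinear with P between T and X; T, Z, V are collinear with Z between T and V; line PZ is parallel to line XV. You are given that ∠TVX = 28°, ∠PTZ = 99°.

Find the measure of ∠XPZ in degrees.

1. ∠PZT = 28°  [PZ∥XV, corresponding at Z]
2. ∠TPZ = 53°  [△TPZ]
3. ∠XPZ = 127°  [linear pair at P on TX]

∠XPZ = 127°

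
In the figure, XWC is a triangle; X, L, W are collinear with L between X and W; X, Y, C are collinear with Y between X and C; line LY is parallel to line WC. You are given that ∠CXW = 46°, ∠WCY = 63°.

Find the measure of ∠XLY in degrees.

1. ∠WCX = 63°  [Y on ray CX]
2. ∠CWX = 71°  [△XWC]
3. ∠XLY = 71°  [LY∥WC, corresponding at L]

∠XLY = 71°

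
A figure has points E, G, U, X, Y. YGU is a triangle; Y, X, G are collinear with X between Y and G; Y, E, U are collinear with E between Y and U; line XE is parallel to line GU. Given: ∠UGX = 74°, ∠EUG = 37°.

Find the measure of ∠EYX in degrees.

∠EYX = 69°

1. ∠UGY = 74°  [X on ray GY]
2. ∠GUY = 37°  [E on ray UY]
3. ∠GYU = 69°  [△YGU]
4. ∠EYX = 69°  [X on YG, E on YU]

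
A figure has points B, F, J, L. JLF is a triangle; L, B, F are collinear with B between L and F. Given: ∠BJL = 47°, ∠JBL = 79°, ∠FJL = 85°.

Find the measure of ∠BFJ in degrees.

∠BFJ = 41°

1. ∠BLJ = 54°  [△JLB]
2. ∠FLJ = 54°  [B on ray LF]
3. ∠JFL = 41°  [△JLF]
4. ∠BFJ = 41°  [B on ray FL]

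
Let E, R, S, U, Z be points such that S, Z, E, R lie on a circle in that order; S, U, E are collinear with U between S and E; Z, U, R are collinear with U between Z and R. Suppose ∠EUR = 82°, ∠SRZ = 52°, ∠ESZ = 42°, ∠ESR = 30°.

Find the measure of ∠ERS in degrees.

1. ∠SEZ = 52°  [same arc SZ]
2. ∠EZS = 86°  [△SZE]
3. ∠ERS = 94°  [cyclic SZER, opposite ∠Z+∠R]

∠ERS = 94°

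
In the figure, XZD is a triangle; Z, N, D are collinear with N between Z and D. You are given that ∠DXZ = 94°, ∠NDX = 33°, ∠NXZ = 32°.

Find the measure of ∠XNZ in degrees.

∠XNZ = 95°

1. ∠XDZ = 33°  [N on ray DZ]
2. ∠DZX = 53°  [△XZD]
3. ∠NZX = 53°  [N on ray ZD]
4. ∠XNZ = 95°  [△XZN]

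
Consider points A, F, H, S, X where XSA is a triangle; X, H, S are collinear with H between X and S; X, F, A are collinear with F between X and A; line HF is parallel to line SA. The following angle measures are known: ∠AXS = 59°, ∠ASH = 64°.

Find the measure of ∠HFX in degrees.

1. ∠ASX = 64°  [H on ray SX]
2. ∠SAX = 57°  [△XSA]
3. ∠HFX = 57°  [HF∥SA, corresponding at F]

∠HFX = 57°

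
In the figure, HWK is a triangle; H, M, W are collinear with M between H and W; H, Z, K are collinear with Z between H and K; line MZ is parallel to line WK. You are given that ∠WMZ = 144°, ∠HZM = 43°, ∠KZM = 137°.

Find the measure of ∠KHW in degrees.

1. ∠HMZ = 36°  [linear pair at M on HW]
2. ∠MHZ = 101°  [△HMZ]
3. ∠KHW = 101°  [M on HW, Z on HK]

∠KHW = 101°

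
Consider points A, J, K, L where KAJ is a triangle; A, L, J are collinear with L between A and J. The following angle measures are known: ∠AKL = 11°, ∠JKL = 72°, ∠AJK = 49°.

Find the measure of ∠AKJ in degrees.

∠AKJ = 83°

1. ∠KJL = 49°  [L on ray JA]
2. ∠JLK = 59°  [△KLJ]
3. ∠ALK = 121°  [linear pair at L on AJ]
4. ∠KAL = 48°  [△KAL]
5. ∠JAK = 48°  [L on ray AJ]
6. ∠AKJ = 83°  [△KAJ]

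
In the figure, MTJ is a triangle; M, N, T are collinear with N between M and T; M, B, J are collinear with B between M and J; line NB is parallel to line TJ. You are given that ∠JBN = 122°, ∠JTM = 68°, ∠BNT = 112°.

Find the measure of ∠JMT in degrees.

∠JMT = 54°

1. ∠MBN = 58°  [linear pair at B on MJ]
2. ∠BNM = 68°  [NB∥TJ, corresponding at N]
3. ∠BMN = 54°  [△MNB]
4. ∠JMT = 54°  [N on MT, B on MJ]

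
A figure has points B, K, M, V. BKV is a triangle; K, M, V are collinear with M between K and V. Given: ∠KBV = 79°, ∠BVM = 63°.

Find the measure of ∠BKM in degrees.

1. ∠BVK = 63°  [M on ray VK]
2. ∠BKV = 38°  [△BKV]
3. ∠BKM = 38°  [M on ray KV]

∠BKM = 38°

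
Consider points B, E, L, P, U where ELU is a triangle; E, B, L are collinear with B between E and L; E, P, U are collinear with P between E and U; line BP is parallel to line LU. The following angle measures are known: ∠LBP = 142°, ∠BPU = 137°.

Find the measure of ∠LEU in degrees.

1. ∠EBP = 38°  [linear pair at B on EL]
2. ∠BPE = 43°  [linear pair at P on EU]
3. ∠BEP = 99°  [△EBP]
4. ∠LEU = 99°  [B on EL, P on EU]

∠LEU = 99°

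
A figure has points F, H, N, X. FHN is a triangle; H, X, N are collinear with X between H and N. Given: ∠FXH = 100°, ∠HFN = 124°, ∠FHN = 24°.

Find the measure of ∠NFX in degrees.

∠NFX = 68°

1. ∠FXN = 80°  [linear pair at X on HN]
2. ∠FNH = 32°  [△FHN]
3. ∠FNX = 32°  [X on ray NH]
4. ∠NFX = 68°  [△FXN]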